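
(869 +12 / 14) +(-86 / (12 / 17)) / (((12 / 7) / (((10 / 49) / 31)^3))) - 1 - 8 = 3879259819319 / 4506276033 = 860.86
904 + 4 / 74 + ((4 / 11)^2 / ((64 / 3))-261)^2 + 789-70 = 604476592085 / 8667472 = 69740.82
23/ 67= 0.34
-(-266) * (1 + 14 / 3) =4522 / 3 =1507.33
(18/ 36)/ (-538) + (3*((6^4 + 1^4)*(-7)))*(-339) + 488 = 9935602155/ 1076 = 9233831.00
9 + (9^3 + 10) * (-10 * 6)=-44331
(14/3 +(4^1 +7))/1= 47/3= 15.67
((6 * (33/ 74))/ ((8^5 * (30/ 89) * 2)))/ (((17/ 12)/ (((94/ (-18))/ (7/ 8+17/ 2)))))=-46013/ 966144000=-0.00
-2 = -2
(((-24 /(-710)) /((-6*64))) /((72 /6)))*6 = -1 /22720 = -0.00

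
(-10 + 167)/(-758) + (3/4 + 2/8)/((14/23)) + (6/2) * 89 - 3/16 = 11386601/42448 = 268.25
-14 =-14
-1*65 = -65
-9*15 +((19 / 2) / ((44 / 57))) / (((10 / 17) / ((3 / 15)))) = -575589 / 4400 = -130.82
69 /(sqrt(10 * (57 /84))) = 69 * sqrt(1330) /95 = 26.49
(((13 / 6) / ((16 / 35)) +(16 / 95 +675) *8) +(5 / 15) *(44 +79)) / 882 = 49677433 / 8043840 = 6.18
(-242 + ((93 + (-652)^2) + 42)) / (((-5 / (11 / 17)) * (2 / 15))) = -14024901 / 34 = -412497.09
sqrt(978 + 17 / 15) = sqrt(220305) / 15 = 31.29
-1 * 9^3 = -729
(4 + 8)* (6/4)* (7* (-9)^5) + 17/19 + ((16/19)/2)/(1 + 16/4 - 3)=-141363285/19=-7440172.89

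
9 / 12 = 3 / 4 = 0.75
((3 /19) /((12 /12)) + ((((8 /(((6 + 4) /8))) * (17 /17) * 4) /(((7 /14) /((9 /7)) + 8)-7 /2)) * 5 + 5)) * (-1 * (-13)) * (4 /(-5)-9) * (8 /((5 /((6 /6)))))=-1335152 /209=-6388.29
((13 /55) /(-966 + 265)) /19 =-13 /732545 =-0.00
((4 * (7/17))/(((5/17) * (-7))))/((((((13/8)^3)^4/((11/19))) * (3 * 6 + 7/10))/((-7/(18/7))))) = 13469017440256/67727533451052267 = 0.00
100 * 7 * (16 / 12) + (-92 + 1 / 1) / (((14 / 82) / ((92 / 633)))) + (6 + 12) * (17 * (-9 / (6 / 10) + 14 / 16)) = -2925627 / 844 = -3466.38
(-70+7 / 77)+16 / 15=-11359 / 165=-68.84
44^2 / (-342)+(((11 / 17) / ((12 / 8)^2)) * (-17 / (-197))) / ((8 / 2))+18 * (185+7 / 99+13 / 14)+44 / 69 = 3342.97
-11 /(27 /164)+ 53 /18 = -3449 /54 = -63.87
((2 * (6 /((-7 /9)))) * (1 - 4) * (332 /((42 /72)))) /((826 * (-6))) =-107568 /20237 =-5.32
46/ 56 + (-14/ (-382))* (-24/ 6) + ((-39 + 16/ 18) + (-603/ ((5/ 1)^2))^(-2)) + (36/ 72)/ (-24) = -291340178743/ 7778323728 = -37.46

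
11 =11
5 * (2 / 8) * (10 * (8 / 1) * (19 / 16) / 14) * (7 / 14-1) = -475 / 112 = -4.24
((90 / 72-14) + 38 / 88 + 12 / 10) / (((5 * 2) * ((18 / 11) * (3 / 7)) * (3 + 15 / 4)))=-8561 / 36450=-0.23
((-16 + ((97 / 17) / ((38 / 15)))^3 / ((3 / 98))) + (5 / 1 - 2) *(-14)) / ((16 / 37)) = 1572244743697 / 2156689088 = 729.01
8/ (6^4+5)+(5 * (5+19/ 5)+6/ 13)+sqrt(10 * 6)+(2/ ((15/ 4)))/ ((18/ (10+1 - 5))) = 2 * sqrt(15)+33978994/ 761085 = 52.39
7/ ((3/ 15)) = 35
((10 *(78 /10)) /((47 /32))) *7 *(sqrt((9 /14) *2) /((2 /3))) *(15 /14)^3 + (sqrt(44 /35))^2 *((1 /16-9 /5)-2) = -3289 /700 + 4738500 *sqrt(7) /16121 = 772.98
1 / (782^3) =1 / 478211768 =0.00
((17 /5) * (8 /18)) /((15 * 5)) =68 /3375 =0.02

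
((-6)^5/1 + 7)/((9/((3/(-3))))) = 7769/9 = 863.22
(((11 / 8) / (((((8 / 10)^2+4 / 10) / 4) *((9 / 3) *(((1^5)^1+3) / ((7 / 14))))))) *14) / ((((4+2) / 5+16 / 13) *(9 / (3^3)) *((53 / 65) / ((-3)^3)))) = -126.07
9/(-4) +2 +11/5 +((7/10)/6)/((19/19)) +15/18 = 29/10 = 2.90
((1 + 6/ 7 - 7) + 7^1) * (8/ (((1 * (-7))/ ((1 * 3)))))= -312/ 49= -6.37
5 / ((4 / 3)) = 15 / 4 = 3.75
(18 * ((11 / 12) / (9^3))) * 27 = 11 / 18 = 0.61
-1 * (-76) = 76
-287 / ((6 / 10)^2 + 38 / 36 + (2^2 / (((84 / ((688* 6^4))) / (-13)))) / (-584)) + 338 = 73504675316 / 217664707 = 337.70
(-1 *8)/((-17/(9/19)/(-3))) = -216/323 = -0.67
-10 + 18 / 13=-112 / 13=-8.62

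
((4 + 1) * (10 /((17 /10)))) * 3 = 1500 /17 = 88.24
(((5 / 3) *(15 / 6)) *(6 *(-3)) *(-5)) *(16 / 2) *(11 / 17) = 33000 / 17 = 1941.18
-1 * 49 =-49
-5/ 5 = -1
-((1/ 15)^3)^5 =-1/ 437893890380859375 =-0.00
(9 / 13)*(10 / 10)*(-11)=-99 / 13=-7.62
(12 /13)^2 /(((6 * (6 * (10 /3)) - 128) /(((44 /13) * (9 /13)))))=-7128 /28561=-0.25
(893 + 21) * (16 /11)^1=14624 /11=1329.45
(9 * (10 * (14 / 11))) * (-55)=-6300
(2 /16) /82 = 1 /656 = 0.00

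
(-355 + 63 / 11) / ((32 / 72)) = -17289 / 22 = -785.86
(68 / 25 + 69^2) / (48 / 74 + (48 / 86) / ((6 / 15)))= 189476963 / 81300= 2330.59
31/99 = 0.31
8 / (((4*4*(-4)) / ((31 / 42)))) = -0.09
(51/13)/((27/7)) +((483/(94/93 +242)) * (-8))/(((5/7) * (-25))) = 78810536/41315625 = 1.91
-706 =-706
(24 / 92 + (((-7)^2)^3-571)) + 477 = 2703771 / 23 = 117555.26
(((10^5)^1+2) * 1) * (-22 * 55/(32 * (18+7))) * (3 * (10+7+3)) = -9075181.50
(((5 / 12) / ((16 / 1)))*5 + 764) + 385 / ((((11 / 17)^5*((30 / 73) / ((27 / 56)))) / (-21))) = -232929179315 / 2811072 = -82861.34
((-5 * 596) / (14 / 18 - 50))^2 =719312400 / 196249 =3665.30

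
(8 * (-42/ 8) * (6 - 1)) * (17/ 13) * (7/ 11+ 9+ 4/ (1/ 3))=-849660/ 143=-5941.68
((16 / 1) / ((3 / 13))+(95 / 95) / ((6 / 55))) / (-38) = -157 / 76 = -2.07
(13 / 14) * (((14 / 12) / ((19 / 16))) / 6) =26 / 171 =0.15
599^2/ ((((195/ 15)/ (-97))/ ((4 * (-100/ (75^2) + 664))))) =-1599856343696/ 225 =-7110472638.65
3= 3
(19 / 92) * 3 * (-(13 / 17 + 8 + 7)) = -3819 / 391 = -9.77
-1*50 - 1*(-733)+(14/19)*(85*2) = 15357/19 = 808.26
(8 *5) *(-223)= -8920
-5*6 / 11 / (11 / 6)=-180 / 121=-1.49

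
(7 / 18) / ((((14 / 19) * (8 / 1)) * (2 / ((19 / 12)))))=361 / 6912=0.05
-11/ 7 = -1.57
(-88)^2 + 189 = 7933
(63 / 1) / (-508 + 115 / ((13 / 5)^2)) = -3549 / 27659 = -0.13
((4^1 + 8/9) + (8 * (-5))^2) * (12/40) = 481.47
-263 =-263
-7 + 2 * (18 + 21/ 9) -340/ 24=19.50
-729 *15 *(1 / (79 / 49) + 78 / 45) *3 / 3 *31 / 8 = -63028611 / 632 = -99728.81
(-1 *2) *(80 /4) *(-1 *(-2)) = -80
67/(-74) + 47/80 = -941/2960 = -0.32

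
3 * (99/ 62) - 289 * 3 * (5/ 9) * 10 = -895009/ 186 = -4811.88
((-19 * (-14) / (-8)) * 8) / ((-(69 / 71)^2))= 1340906 / 4761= 281.64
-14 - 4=-18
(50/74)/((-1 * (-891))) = 25/32967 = 0.00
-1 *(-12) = 12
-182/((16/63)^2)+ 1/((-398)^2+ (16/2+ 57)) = -57235674823/20284032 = -2821.71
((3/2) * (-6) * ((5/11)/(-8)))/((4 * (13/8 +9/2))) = 45/2156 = 0.02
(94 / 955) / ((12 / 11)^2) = 0.08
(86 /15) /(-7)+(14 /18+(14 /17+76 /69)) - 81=-9744358 /123165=-79.12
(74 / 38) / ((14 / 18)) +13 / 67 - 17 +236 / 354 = -364519 / 26733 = -13.64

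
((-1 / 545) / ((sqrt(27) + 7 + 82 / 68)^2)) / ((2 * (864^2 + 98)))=-1167271 / 16383226720182795 + 609212 * sqrt(3) / 16383226720182795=-0.00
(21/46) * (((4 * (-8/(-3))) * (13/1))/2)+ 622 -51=13861/23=602.65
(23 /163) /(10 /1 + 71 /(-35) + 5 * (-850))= -805 /24200773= -0.00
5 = 5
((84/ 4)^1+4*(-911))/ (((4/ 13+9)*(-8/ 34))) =800683/ 484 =1654.30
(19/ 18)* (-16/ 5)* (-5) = 152/ 9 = 16.89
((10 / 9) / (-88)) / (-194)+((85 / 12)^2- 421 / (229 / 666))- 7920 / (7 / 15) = -496581349249 / 27366416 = -18145.65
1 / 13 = 0.08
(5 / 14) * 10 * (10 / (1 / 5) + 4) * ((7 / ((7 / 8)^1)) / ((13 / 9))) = 97200 / 91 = 1068.13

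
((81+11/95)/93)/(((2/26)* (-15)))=-100178/132525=-0.76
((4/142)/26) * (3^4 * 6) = 486/923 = 0.53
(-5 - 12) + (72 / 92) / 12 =-779 / 46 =-16.93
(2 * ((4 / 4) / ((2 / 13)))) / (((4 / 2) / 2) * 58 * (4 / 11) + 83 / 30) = 4290 / 7873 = 0.54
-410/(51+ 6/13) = -5330/669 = -7.97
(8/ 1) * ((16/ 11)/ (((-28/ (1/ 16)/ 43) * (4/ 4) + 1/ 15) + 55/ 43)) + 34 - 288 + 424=2715170/ 16093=168.72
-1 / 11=-0.09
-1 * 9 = -9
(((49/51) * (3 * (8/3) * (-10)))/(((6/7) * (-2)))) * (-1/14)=-490/153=-3.20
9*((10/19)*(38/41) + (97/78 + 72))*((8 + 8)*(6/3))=21234.64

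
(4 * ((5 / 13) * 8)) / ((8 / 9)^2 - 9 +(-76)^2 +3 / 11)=8910 / 4175717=0.00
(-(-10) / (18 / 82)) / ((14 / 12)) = 820 / 21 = 39.05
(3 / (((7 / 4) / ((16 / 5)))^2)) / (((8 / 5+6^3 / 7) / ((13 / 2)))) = 4992 / 2485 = 2.01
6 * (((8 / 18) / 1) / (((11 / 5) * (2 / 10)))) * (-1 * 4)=-800 / 33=-24.24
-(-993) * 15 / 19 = 14895 / 19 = 783.95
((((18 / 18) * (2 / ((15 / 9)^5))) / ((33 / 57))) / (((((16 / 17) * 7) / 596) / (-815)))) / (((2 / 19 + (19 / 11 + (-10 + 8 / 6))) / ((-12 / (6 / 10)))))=-217313907102 / 3749375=-57960.04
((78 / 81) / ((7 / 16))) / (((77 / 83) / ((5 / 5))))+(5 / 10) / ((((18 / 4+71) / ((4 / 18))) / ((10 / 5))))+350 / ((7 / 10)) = 1103971696 / 2197503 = 502.38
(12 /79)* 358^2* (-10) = -15379680 /79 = -194679.49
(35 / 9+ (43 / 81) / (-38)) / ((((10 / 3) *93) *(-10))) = -11927 / 9541800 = -0.00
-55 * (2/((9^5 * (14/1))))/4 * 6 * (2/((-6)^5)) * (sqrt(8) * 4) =55 * sqrt(2)/133923132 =0.00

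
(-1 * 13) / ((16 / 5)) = -65 / 16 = -4.06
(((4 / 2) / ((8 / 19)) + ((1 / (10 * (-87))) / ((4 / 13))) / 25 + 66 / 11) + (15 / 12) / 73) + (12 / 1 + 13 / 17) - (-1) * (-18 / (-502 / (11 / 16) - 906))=22873951891133 / 971595033000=23.54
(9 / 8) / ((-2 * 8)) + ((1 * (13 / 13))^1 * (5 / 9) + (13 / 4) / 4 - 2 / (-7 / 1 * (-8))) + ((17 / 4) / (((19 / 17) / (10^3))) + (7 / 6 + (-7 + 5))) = 582689683 / 153216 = 3803.06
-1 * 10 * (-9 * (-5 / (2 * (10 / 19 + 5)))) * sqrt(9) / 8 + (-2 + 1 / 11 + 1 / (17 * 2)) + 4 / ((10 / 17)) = -10.35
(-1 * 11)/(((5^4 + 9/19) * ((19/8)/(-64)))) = 1408/2971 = 0.47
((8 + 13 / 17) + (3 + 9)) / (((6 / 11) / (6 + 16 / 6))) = 329.93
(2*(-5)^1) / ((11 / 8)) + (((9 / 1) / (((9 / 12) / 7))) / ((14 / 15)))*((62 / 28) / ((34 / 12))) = 82550 / 1309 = 63.06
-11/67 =-0.16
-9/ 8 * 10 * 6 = -135/ 2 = -67.50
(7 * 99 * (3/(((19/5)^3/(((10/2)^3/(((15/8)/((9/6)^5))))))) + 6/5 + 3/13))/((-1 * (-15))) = 11991423213/8916700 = 1344.83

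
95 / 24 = 3.96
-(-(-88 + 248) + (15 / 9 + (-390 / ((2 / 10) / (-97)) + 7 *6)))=-567101 / 3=-189033.67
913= 913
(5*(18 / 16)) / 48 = 15 / 128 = 0.12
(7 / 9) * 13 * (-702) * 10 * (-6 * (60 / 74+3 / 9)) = 18028920 / 37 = 487268.11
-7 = -7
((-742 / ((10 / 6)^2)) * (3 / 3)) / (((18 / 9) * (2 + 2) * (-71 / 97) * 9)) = 35987 / 7100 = 5.07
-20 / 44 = -5 / 11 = -0.45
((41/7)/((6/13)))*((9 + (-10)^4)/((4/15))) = 26673985/56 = 476321.16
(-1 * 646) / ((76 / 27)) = -459 / 2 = -229.50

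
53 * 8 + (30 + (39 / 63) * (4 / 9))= 85858 / 189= 454.28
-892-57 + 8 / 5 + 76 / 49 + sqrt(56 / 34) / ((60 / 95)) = -231733 / 245 + 19*sqrt(119) / 102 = -943.82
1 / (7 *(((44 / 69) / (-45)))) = -10.08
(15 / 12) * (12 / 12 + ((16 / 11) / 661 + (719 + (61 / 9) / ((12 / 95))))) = 3037650665 / 3141072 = 967.07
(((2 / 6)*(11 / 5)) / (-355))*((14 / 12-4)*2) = 187 / 15975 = 0.01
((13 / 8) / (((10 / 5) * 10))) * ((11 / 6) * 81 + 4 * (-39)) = -0.61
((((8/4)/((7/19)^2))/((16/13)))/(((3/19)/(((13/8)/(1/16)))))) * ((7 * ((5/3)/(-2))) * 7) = -5795855/72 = -80497.99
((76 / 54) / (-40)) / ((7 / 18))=-19 / 210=-0.09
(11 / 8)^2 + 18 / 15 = 989 / 320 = 3.09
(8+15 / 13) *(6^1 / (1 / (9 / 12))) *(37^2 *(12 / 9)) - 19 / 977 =954984035 / 12701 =75189.67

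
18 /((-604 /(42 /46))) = -189 /6946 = -0.03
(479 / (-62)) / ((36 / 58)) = -13891 / 1116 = -12.45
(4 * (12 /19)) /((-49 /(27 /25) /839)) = -46.72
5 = 5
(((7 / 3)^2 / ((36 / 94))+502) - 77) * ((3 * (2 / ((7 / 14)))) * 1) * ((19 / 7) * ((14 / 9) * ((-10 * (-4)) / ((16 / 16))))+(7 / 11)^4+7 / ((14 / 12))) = 3282507468158 / 3557763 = 922632.41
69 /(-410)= -69 /410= -0.17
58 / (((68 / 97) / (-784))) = -1102696 / 17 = -64864.47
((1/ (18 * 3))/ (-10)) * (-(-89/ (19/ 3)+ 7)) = -0.01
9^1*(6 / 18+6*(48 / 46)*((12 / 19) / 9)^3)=476343 / 157757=3.02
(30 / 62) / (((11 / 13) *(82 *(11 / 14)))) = 1365 / 153791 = 0.01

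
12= 12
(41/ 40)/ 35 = 41/ 1400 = 0.03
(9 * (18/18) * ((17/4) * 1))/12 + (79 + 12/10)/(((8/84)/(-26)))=-1751313/80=-21891.41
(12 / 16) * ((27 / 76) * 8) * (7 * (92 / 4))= 13041 / 38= 343.18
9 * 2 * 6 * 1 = 108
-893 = -893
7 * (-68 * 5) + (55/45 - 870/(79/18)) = -1832251/711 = -2577.01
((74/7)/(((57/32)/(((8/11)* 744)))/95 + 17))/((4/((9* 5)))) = 264268800/37775437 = 7.00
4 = 4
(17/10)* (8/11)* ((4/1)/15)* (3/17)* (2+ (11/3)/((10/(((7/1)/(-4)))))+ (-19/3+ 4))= -78/1375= -0.06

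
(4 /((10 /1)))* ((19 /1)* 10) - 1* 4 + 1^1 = 73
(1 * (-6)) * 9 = -54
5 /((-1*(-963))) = 5 /963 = 0.01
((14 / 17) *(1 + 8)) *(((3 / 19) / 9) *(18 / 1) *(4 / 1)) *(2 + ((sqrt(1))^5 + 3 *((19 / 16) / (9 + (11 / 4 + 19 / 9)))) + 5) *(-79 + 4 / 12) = -980158032 / 161177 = -6081.25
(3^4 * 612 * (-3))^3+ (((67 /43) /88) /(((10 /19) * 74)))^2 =-25789254152795022788752197071 /7840896025600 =-3289069778325696.00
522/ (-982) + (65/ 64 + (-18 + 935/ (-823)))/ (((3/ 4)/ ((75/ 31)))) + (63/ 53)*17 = -411921527751/ 10622796784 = -38.78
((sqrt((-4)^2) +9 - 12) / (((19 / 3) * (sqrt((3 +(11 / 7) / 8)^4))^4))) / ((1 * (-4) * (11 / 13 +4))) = -44904466087936 / 60075736466656684377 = -0.00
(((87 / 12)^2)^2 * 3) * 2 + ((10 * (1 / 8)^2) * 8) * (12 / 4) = 2122323 / 128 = 16580.65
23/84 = 0.27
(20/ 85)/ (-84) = -1/ 357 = -0.00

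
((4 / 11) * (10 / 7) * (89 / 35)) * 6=4272 / 539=7.93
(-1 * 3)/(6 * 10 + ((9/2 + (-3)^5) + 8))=6/341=0.02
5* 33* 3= 495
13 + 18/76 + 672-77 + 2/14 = 161829/266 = 608.38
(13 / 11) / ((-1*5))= -0.24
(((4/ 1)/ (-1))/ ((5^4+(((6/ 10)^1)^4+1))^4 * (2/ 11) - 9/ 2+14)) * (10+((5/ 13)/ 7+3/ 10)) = -1405883789062500/ 948496833004049364262591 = -0.00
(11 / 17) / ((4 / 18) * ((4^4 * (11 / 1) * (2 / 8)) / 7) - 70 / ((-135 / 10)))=2079 / 88468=0.02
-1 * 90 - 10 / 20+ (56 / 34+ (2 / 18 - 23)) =-34193 / 306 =-111.74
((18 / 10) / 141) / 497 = 3 / 116795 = 0.00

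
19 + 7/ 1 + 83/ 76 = 2059/ 76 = 27.09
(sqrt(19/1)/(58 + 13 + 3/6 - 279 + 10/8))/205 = -0.00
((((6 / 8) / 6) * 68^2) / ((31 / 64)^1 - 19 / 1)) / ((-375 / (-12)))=-147968 / 148125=-1.00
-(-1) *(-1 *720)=-720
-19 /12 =-1.58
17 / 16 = 1.06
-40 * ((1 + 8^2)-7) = -2320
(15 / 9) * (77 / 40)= 3.21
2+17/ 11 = 39/ 11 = 3.55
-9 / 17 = -0.53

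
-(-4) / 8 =1 / 2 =0.50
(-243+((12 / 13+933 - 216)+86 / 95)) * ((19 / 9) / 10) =100.45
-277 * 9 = -2493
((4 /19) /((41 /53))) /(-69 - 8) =-212 /59983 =-0.00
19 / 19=1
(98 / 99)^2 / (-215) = -9604 / 2107215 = -0.00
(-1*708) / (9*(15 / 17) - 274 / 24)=144432 / 709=203.71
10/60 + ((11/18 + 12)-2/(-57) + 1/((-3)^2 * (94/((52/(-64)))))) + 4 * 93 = 10996385/28576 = 384.81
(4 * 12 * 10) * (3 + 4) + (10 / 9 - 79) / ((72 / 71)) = 2127509 / 648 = 3283.19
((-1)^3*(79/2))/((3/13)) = -1027/6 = -171.17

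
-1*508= -508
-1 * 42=-42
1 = 1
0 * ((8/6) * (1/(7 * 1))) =0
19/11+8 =107/11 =9.73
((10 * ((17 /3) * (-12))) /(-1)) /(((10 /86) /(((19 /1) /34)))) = 3268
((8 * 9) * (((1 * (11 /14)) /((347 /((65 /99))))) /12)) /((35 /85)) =1105 /51009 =0.02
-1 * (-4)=4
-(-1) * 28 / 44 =7 / 11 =0.64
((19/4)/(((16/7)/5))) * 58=19285/32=602.66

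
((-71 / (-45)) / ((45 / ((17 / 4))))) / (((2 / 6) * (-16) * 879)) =-1207 / 37972800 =-0.00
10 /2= 5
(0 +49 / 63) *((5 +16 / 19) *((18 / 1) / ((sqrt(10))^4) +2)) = 28231 / 2850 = 9.91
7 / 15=0.47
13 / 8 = 1.62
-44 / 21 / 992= -11 / 5208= -0.00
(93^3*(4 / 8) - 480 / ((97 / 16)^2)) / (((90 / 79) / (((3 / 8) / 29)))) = 199289330329 / 43657760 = 4564.81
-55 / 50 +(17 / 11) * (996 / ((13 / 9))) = 1522307 / 1430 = 1064.55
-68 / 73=-0.93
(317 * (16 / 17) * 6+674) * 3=125670 / 17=7392.35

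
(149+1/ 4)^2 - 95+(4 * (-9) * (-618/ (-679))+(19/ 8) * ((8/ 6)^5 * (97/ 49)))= 409649963771/ 18479664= 22167.61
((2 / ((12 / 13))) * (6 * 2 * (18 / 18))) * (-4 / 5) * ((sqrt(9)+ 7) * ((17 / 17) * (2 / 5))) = -416 / 5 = -83.20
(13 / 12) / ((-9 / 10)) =-65 / 54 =-1.20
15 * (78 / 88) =585 / 44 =13.30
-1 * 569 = -569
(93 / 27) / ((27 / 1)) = 31 / 243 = 0.13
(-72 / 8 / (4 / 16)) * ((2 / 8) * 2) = -18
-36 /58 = -18 /29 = -0.62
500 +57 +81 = 638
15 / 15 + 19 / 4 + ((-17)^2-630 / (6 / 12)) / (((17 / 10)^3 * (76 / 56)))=-52229019 / 373388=-139.88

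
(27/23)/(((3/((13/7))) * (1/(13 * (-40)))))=-60840/161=-377.89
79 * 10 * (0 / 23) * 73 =0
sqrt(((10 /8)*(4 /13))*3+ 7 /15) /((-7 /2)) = -4*sqrt(15405) /1365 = -0.36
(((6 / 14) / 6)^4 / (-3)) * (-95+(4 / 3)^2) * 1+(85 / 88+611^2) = 4259436392011 / 11409552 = 373321.97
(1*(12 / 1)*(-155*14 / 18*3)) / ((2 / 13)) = -28210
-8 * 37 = -296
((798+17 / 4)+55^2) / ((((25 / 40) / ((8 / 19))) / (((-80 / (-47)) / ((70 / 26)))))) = 7278336 / 4465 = 1630.09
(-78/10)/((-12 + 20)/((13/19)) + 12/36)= -1521/2345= -0.65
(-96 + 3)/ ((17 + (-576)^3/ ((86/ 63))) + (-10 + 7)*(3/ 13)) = 51987/ 78256659556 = 0.00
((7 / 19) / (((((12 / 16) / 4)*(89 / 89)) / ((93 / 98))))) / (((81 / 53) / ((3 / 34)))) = 6572 / 61047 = 0.11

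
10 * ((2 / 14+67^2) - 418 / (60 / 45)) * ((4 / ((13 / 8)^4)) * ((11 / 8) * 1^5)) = 6584821760 / 199927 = 32936.13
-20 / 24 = -5 / 6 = -0.83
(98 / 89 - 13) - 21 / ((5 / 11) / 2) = -46413 / 445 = -104.30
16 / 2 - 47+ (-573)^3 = -188132556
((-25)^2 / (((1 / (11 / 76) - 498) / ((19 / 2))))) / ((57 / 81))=-17.18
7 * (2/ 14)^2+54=379/ 7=54.14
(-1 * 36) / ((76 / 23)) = -207 / 19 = -10.89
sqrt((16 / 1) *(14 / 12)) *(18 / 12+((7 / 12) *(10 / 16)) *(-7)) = -101 *sqrt(42) / 144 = -4.55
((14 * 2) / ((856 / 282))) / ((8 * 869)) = 987 / 743864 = 0.00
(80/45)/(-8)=-2/9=-0.22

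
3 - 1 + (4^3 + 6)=72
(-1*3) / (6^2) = -1 / 12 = -0.08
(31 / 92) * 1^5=31 / 92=0.34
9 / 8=1.12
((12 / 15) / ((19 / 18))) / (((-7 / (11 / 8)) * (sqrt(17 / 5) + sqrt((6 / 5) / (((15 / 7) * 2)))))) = -0.06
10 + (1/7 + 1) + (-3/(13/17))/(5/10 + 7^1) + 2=12.62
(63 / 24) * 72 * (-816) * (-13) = 2004912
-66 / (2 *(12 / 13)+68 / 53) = -2067 / 98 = -21.09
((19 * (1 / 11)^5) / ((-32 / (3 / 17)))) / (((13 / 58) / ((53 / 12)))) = -29203 / 2277905344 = -0.00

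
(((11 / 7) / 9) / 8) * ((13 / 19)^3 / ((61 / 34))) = 410839 / 105436548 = 0.00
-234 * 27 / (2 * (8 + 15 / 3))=-243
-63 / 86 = -0.73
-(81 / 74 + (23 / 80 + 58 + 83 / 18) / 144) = -5874659 / 3836160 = -1.53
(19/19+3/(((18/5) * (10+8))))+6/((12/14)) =869/108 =8.05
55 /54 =1.02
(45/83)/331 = 0.00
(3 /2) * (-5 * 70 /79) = -525 /79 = -6.65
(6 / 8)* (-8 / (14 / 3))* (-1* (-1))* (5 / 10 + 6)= -117 / 14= -8.36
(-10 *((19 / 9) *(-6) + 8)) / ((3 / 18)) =280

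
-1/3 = -0.33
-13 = -13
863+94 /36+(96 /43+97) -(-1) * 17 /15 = 3738331 /3870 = 965.98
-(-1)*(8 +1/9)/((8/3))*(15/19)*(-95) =-1825/8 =-228.12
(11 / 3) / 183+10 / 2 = 2756 / 549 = 5.02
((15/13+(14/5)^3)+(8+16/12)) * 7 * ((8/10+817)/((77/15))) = 646638549/17875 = 36175.58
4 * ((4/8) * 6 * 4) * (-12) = -576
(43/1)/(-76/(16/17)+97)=172/65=2.65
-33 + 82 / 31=-941 / 31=-30.35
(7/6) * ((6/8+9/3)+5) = 10.21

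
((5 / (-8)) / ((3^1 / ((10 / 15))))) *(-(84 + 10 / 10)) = 425 / 36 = 11.81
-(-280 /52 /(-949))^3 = -343000 /1877710756753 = -0.00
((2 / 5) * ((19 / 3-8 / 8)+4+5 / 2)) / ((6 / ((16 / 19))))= 568 / 855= 0.66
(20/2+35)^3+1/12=91125.08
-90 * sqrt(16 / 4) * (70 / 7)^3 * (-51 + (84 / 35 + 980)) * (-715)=119871180000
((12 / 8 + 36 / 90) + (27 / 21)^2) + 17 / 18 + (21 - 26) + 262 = 576602 / 2205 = 261.50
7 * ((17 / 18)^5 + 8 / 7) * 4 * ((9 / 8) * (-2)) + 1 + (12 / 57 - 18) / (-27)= -469437941 / 3989088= -117.68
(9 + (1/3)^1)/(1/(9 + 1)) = 280/3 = 93.33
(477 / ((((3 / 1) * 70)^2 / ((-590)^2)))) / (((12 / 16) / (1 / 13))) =737972 / 1911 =386.17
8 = 8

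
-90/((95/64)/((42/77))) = -6912/209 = -33.07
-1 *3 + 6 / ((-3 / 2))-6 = -13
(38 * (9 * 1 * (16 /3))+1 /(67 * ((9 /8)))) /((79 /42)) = 15398320 /15879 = 969.73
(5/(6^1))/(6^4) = 5/7776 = 0.00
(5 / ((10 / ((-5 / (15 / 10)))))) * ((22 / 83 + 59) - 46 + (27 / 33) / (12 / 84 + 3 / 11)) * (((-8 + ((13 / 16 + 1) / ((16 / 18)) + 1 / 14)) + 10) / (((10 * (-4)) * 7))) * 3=149017863 / 133267456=1.12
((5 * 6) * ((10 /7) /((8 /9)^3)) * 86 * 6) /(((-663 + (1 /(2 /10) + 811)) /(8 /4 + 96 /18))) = 2873475 /1904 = 1509.18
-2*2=-4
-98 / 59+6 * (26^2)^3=109356184606 / 59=1853494654.34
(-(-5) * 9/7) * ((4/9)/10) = 0.29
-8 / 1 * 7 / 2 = -28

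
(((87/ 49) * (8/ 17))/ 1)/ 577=696/ 480641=0.00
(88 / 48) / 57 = 11 / 342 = 0.03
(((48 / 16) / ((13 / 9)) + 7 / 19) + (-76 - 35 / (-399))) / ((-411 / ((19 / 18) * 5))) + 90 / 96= 4341475 / 2308176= 1.88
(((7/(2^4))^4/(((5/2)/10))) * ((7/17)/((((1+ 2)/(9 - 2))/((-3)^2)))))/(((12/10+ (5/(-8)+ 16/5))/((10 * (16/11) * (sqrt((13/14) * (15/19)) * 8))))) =1260525 * sqrt(51870)/8584048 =33.44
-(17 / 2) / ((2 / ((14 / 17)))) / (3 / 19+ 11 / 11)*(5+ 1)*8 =-1596 / 11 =-145.09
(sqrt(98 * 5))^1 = 7 * sqrt(10) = 22.14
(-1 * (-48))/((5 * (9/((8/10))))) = 64/75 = 0.85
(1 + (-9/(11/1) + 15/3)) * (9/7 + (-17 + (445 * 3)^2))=711101505/77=9235084.48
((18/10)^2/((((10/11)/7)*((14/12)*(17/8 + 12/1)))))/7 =0.22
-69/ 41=-1.68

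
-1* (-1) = 1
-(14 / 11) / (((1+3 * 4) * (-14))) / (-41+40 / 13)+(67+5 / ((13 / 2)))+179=17396971 / 70499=246.77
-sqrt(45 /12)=-1.94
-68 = -68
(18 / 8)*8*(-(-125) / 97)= 2250 / 97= 23.20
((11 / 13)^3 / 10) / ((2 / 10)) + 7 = 32089 / 4394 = 7.30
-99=-99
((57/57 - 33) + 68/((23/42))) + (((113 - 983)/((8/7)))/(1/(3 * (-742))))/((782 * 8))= 4542365/12512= 363.04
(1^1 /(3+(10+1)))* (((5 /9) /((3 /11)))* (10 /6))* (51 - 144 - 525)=-28325 /189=-149.87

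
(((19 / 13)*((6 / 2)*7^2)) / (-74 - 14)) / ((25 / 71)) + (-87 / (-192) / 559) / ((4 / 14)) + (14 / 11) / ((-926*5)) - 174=-1648347249777 / 9110358400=-180.93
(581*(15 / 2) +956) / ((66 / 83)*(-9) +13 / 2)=-882041 / 109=-8092.12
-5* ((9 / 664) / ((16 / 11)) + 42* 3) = -6693615 / 10624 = -630.05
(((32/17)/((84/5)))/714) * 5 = 100/127449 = 0.00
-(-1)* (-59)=-59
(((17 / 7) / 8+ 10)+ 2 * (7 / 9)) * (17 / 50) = 101609 / 25200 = 4.03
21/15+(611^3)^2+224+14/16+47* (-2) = 2081168542518211731/40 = 52029213562955293.28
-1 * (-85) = 85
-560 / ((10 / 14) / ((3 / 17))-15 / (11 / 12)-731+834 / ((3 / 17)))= -1617 / 11500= -0.14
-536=-536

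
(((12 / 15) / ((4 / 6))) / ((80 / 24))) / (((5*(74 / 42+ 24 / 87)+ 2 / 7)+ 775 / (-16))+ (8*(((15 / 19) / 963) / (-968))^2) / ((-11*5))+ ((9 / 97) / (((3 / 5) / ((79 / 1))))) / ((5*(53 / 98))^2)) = -47715853441271679384336 / 4810317187756879842588005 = -0.01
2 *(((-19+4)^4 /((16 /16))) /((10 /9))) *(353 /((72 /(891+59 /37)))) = 59019526125 /148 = 398780581.93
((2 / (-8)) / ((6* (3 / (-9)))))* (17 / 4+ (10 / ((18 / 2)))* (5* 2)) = 553 / 288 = 1.92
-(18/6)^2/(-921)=3/307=0.01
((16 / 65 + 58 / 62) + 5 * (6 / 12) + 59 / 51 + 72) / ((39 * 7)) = 15792617 / 56109690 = 0.28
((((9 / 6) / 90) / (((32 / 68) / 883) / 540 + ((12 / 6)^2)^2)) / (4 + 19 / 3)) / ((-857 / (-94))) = 19048959 / 1722804170108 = 0.00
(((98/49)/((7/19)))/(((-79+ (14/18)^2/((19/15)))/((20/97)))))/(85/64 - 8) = 12476160/5839540553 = 0.00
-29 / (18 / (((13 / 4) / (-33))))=377 / 2376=0.16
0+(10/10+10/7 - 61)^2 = 168100/49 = 3430.61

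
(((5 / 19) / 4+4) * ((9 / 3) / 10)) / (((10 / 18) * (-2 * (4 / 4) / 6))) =-25029 / 3800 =-6.59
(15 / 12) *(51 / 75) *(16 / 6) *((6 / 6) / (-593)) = -34 / 8895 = -0.00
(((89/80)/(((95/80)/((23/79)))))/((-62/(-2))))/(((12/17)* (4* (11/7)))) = 243593/122841840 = 0.00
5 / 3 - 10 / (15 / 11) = -17 / 3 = -5.67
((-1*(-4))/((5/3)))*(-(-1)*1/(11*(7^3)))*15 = 36/3773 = 0.01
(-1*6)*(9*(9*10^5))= -48600000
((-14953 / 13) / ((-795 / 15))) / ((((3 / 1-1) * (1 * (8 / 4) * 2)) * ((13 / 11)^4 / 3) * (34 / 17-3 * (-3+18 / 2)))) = -656780619 / 2518851712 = -0.26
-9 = -9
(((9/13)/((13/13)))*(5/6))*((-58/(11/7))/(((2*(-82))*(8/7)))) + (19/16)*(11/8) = 1310627/750464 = 1.75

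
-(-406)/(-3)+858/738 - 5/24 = -132229/984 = -134.38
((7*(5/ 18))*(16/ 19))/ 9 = 280/ 1539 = 0.18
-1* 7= -7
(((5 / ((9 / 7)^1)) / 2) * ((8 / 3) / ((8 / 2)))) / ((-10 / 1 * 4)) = -7 / 216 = -0.03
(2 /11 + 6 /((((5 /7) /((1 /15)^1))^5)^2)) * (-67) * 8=-2012269595616104386208 /20648288726806640625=-97.45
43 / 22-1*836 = -18349 / 22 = -834.05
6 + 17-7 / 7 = 22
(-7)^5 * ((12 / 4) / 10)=-50421 / 10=-5042.10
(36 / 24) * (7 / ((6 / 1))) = 7 / 4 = 1.75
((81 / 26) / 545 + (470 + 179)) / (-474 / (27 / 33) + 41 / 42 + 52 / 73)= -4699366021 / 4182651005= -1.12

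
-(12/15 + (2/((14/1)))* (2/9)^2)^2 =-5234944/8037225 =-0.65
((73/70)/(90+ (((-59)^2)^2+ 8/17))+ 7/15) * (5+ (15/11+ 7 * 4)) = 16517190987/1029983375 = 16.04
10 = 10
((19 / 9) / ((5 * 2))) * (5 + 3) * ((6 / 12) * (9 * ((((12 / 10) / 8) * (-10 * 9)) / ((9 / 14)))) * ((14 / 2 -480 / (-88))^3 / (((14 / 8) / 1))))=-1172536968 / 6655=-176188.88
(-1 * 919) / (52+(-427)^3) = 919 / 77854431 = 0.00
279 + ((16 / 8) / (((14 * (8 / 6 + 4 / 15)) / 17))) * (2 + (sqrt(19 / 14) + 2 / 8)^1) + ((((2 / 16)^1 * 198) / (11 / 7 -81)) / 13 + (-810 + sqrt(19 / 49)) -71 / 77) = -2353256209 / 4452448 + sqrt(19) / 7 + 85 * sqrt(266) / 784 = -526.14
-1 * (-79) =79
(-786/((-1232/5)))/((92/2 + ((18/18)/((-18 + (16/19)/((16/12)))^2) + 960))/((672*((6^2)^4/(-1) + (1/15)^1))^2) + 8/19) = 8408564134661703652738560/1109880917520100530716467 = 7.58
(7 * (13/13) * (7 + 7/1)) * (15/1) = 1470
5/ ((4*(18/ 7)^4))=12005/ 419904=0.03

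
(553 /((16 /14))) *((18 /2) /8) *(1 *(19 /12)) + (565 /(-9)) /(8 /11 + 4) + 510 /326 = 4150761817 /4882176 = 850.19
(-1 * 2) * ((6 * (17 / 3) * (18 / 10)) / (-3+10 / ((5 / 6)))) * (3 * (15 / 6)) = -102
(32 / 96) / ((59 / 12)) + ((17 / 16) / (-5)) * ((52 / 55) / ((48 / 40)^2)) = -6703 / 93456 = -0.07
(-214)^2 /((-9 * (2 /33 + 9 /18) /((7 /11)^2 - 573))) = 6345860128 /1221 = 5197264.64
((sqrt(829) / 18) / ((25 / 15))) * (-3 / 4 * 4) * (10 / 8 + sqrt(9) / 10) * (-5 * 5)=31 * sqrt(829) / 8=111.57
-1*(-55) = 55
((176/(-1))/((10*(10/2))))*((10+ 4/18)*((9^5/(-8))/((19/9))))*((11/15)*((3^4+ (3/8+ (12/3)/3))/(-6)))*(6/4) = -7248927411/3800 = -1907612.48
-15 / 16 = -0.94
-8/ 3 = -2.67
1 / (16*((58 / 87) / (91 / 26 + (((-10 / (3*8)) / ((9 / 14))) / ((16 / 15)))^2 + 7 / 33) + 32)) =3723755 / 1916294656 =0.00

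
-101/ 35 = -2.89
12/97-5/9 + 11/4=8095/3492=2.32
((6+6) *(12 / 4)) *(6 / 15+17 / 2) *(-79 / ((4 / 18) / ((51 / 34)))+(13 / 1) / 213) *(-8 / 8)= 121291959 / 710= 170833.75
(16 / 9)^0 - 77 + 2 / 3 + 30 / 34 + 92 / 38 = -69797 / 969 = -72.03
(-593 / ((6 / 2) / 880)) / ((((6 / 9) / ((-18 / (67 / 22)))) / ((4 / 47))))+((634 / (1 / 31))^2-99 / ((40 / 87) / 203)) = 48666819084149 / 125960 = 386367252.18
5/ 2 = 2.50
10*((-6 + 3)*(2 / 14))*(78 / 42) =-390 / 49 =-7.96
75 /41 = 1.83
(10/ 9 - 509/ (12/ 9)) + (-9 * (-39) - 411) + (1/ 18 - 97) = -6451/ 12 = -537.58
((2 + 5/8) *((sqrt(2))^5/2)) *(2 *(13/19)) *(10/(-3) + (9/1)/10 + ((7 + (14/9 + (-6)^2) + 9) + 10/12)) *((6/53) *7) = 1489306 *sqrt(2)/5035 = 418.31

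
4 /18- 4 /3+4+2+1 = 53 /9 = 5.89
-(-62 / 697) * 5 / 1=310 / 697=0.44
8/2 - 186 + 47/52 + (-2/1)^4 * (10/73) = -178.90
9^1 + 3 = 12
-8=-8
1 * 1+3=4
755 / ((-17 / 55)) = -41525 / 17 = -2442.65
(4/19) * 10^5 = 21052.63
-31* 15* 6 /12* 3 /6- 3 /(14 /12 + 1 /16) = -28011 /236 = -118.69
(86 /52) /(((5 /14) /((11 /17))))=3311 /1105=3.00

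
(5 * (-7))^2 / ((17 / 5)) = 6125 / 17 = 360.29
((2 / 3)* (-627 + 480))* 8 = -784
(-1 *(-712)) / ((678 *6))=0.18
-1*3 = -3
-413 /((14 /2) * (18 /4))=-118 /9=-13.11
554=554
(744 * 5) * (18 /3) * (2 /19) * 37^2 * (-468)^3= -6264193914501120 /19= -329694416552690.53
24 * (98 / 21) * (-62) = -6944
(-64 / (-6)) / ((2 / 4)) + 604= 1876 / 3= 625.33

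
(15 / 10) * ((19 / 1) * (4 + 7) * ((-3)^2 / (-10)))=-5643 / 20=-282.15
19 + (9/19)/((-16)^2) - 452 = -2106103/4864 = -433.00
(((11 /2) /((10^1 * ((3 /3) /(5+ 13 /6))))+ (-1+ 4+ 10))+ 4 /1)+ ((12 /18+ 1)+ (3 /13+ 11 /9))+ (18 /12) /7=795269 /32760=24.28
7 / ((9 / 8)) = 56 / 9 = 6.22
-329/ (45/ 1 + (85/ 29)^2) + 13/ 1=309221/ 45070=6.86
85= 85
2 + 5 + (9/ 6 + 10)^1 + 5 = 47/ 2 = 23.50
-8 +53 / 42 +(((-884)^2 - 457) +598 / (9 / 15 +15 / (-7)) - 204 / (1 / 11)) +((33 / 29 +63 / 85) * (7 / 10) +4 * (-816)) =775097.98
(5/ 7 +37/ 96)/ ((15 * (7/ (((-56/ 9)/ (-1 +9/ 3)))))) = -739/ 22680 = -0.03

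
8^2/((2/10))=320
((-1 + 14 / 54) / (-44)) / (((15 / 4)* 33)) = 4 / 29403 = 0.00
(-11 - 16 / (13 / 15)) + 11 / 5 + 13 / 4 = -6243 / 260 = -24.01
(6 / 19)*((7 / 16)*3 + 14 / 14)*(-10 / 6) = -185 / 152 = -1.22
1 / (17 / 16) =0.94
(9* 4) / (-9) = -4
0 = 0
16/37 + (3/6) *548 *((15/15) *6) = 60844/37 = 1644.43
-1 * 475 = -475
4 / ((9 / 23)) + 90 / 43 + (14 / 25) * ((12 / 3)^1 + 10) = 195002 / 9675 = 20.16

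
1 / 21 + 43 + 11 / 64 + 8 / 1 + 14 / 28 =69511 / 1344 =51.72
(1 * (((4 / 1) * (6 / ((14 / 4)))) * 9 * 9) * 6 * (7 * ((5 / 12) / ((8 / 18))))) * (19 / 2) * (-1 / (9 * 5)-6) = -1251207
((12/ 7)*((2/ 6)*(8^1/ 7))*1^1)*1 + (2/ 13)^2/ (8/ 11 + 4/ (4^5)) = 11687008/ 17050579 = 0.69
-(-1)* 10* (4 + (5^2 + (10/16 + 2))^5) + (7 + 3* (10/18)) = 7907746868579/49152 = 160883521.90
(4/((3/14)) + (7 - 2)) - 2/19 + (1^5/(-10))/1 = 13373/570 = 23.46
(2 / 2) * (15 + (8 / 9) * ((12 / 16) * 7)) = 59 / 3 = 19.67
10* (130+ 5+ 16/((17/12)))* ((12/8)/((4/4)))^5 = 3021705/272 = 11109.21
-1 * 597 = -597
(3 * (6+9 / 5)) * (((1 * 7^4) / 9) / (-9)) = -693.62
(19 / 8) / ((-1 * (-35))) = 19 / 280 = 0.07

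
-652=-652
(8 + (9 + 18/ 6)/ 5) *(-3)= -156/ 5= -31.20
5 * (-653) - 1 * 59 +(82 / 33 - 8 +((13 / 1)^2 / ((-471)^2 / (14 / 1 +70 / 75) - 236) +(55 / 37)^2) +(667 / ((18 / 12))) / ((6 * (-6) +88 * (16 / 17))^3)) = -41378451030865397871451 / 12436083353780162912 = -3327.29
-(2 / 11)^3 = -8 / 1331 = -0.01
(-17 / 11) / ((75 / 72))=-408 / 275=-1.48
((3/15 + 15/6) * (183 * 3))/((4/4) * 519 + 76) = 14823/5950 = 2.49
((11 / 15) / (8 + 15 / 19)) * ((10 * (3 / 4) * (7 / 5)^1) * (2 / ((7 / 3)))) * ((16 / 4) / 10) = 0.30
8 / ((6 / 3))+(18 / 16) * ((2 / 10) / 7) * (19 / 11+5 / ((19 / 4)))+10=117787 / 8360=14.09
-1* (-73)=73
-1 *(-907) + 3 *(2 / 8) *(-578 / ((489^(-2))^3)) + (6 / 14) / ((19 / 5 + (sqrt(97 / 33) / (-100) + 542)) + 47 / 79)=-51021326624534572526947742890464053 / 8608143340129522 + 1872300 *sqrt(3201) / 4304071670064761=-5927100027096770286.50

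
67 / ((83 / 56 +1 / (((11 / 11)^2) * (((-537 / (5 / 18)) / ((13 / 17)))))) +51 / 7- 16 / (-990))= 16954743960 / 2222747497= 7.63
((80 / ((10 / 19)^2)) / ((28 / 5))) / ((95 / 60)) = 228 / 7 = 32.57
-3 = -3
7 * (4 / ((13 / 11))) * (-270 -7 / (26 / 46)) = -1130668 / 169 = -6690.34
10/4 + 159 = 323/2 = 161.50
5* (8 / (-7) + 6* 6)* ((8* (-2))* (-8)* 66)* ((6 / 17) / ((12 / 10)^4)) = 268400000 / 1071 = 250606.91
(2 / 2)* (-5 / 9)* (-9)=5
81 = 81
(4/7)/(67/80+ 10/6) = 960/4207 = 0.23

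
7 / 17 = 0.41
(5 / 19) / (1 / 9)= 45 / 19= 2.37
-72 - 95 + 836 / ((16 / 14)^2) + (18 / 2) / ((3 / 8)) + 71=9089 / 16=568.06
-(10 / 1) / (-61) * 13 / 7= 130 / 427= 0.30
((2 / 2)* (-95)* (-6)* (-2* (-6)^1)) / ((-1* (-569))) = 6840 / 569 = 12.02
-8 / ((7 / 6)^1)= -48 / 7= -6.86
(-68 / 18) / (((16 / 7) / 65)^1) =-7735 / 72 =-107.43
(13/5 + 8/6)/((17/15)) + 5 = 144/17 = 8.47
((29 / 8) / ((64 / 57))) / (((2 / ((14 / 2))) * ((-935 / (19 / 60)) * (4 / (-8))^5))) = 73283 / 598400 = 0.12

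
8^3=512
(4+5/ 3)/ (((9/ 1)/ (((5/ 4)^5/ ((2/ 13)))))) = 690625/ 55296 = 12.49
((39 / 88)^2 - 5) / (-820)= 37199 / 6350080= 0.01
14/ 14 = 1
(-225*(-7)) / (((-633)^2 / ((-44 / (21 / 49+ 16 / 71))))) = -153076 / 578773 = -0.26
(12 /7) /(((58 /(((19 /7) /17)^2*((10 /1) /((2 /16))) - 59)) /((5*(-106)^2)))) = -271895132520 /2874683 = -94582.65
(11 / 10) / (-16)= -11 / 160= -0.07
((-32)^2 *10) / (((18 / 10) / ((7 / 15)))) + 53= 73111 / 27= 2707.81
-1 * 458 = -458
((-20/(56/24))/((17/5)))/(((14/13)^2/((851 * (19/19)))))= -10786425/5831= -1849.84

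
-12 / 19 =-0.63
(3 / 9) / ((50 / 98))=49 / 75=0.65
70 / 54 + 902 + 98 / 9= 24683 / 27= 914.19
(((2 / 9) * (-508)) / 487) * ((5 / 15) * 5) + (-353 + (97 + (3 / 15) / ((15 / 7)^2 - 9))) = -134872823 / 525960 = -256.43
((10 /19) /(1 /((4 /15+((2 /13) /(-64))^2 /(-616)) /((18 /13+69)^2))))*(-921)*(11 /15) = -130907860483 /6841400832000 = -0.02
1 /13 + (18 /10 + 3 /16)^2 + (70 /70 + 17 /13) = 6.33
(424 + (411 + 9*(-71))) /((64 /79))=3871 /16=241.94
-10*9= -90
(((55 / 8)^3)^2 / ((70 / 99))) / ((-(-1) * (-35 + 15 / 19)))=-416538280125 / 95420416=-4365.30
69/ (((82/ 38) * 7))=1311/ 287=4.57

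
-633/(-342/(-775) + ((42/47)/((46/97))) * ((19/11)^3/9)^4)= -3639922286422648171272525/3702241106072209691779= -983.17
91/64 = 1.42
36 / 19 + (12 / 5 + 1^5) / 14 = 2843 / 1330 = 2.14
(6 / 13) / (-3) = -2 / 13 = -0.15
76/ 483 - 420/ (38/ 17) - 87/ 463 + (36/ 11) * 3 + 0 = -8324452219/ 46738461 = -178.11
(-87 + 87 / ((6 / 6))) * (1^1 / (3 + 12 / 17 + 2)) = 0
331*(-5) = -1655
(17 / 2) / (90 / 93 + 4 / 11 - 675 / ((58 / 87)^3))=-23188 / 6211093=-0.00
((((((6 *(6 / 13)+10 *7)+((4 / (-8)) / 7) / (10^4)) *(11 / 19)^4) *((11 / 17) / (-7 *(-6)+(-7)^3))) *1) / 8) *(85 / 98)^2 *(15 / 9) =-362603069887729 / 131645393647272960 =-0.00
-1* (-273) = 273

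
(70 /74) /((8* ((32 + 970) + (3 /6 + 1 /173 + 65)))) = 6055 /54664836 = 0.00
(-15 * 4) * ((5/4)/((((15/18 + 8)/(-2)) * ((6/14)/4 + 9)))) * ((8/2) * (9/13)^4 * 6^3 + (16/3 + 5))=10019241680/25733461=389.35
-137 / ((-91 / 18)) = 27.10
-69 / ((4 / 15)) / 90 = -23 / 8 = -2.88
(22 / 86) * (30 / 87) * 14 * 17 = 20.99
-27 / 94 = -0.29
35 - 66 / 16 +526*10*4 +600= 173367 / 8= 21670.88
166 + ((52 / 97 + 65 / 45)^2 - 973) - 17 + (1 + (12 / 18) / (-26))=-819.10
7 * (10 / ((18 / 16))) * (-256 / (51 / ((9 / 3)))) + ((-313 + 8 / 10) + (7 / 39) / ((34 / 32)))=-12421549 / 9945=-1249.02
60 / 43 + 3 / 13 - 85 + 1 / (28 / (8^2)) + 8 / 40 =-1582577 / 19565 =-80.89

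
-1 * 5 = -5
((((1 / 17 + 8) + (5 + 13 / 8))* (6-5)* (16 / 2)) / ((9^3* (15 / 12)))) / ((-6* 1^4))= -3994 / 185895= -0.02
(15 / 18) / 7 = 5 / 42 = 0.12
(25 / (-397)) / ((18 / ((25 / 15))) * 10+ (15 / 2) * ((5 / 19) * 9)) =-0.00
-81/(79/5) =-405/79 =-5.13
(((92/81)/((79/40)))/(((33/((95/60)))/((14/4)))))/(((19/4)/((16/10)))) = 20608/633501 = 0.03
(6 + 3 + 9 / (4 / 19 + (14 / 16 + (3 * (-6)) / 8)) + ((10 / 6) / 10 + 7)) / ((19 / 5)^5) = 9334375 / 876539046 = 0.01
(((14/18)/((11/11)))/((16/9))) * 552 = 483/2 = 241.50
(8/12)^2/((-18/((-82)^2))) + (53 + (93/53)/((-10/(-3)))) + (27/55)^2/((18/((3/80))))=-233749225201/2077812000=-112.50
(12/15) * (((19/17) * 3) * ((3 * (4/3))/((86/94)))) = 42864/3655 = 11.73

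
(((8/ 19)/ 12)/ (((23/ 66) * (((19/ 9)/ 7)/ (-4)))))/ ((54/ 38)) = -1232/ 1311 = -0.94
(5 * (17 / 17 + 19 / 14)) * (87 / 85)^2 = 249777 / 20230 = 12.35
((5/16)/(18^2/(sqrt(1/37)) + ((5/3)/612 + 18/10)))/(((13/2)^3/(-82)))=2395658700/55317615094458431- 5597372808000* sqrt(37)/719128996227959603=-0.00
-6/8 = -3/4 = -0.75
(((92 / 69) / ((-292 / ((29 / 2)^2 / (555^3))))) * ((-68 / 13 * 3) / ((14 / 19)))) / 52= 271643 / 118107245529000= 0.00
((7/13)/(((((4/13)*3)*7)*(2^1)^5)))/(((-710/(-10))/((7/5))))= 7/136320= 0.00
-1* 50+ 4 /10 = -248 /5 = -49.60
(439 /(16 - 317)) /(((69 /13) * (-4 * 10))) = 5707 /830760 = 0.01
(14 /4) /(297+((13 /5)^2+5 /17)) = 2975 /258446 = 0.01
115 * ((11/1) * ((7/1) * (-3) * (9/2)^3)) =-19365885/8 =-2420735.62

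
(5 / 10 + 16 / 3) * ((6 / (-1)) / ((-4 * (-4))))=-35 / 16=-2.19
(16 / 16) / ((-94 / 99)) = -1.05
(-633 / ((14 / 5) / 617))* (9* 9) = -158177205 / 14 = -11298371.79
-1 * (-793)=793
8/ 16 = 1/ 2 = 0.50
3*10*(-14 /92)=-4.57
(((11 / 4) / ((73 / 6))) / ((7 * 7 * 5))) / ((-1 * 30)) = -11 / 357700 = -0.00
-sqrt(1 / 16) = -0.25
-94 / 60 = -47 / 30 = -1.57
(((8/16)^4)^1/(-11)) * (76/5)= -19/220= -0.09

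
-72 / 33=-24 / 11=-2.18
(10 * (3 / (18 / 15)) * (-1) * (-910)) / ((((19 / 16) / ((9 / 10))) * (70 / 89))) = 416520 / 19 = 21922.11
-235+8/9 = -2107/9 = -234.11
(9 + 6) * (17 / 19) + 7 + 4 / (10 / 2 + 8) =5120 / 247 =20.73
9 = 9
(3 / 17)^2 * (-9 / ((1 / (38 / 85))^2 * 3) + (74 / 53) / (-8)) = -10671381 / 442661300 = -0.02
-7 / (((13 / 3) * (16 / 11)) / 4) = -231 / 52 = -4.44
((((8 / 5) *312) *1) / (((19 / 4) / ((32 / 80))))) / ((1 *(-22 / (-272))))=2715648 / 5225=519.74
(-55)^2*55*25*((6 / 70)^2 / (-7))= -1497375 / 343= -4365.52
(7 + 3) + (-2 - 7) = 1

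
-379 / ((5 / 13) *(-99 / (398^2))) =780456508 / 495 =1576679.81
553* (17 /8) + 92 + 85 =10817 /8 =1352.12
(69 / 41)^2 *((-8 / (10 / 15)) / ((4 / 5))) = -71415 / 1681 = -42.48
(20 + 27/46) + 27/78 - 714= -207227/299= -693.07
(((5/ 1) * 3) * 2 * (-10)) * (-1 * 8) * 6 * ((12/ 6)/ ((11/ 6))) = 15709.09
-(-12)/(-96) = -1/8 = -0.12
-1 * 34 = -34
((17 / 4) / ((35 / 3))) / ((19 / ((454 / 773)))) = 11577 / 1028090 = 0.01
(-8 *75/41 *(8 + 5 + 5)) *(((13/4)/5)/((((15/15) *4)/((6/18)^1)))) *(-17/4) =60.64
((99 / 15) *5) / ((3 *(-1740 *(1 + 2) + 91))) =-11 / 5129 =-0.00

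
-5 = -5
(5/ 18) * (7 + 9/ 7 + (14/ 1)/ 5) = 3.08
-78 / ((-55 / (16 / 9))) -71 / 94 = 27389 / 15510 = 1.77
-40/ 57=-0.70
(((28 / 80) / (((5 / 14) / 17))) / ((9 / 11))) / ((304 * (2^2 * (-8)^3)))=-9163 / 280166400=-0.00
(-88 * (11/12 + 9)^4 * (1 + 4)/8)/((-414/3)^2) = -11029365655/394896384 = -27.93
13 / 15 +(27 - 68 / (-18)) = 1424 / 45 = 31.64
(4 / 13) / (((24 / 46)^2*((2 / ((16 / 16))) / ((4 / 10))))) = 529 / 2340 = 0.23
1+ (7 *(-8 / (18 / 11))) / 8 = -3.28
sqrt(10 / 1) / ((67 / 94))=94 * sqrt(10) / 67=4.44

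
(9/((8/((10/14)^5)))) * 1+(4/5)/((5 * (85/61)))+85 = 24378687889/285719000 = 85.32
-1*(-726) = 726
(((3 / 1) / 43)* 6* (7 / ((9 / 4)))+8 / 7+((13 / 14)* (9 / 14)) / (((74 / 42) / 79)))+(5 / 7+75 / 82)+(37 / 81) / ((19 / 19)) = 4630102361 / 147943908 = 31.30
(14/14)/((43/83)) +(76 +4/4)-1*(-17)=4125/43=95.93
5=5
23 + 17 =40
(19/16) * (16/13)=19/13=1.46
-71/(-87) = 71/87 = 0.82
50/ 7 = 7.14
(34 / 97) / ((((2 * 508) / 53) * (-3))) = -901 / 147828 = -0.01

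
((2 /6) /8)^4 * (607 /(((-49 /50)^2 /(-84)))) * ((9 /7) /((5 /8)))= -75875 /230496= -0.33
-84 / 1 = -84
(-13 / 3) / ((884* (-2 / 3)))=1 / 136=0.01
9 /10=0.90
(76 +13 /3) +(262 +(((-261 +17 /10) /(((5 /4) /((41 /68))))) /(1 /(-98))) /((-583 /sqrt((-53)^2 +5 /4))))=1027 /3 - 15628011 *sqrt(1249) /495550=-772.21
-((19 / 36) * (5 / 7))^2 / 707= -9025 / 44897328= -0.00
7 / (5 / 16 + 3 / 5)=560 / 73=7.67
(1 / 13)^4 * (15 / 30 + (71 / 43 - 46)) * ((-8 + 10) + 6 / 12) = -18855 / 4912492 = -0.00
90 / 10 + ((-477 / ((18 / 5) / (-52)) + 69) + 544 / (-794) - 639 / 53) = 146345589 / 21041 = 6955.26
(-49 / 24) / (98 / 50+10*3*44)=-1225 / 793176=-0.00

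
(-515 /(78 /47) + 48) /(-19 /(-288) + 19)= -982128 /71383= -13.76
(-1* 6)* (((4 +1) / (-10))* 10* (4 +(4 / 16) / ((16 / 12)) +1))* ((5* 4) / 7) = 6225 / 14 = 444.64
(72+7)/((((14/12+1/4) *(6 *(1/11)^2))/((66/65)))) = 1261788/1105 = 1141.89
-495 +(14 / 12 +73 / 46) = -33965 / 69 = -492.25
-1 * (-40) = 40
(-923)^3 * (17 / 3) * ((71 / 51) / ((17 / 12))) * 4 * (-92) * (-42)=-1150533576739456 / 17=-67678445690556.24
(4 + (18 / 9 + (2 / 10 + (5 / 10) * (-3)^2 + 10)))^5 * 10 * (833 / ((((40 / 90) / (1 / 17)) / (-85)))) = -2849306954699079 / 8000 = -356163369337.38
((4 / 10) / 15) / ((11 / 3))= 2 / 275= 0.01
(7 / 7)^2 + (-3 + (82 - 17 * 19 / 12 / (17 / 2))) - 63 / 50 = 5668 / 75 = 75.57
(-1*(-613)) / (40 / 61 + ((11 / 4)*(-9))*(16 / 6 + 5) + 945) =149572 / 184441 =0.81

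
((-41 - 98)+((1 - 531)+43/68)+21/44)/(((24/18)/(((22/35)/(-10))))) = 749373/23800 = 31.49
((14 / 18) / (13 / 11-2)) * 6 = -154 / 27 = -5.70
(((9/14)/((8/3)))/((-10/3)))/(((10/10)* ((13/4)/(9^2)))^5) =-9037745167392/12995255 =-695465.01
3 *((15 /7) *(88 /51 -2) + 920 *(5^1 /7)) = 234390 /119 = 1969.66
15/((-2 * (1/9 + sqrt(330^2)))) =-135/5942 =-0.02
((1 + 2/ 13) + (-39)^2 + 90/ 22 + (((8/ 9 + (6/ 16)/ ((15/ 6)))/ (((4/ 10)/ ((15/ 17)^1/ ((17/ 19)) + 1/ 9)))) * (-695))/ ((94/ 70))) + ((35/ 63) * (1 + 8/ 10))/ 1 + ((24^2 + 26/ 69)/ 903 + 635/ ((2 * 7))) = 25189876292333/ 256284392364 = 98.29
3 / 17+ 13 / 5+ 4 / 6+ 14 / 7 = 5.44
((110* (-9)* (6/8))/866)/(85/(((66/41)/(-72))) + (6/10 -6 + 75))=9075/39503456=0.00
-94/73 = -1.29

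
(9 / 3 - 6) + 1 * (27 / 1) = 24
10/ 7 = 1.43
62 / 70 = 31 / 35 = 0.89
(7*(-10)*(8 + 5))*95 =-86450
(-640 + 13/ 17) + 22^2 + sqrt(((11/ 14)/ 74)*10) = -2639/ 17 + sqrt(28490)/ 518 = -154.91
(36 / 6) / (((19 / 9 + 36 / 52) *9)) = 39 / 164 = 0.24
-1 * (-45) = 45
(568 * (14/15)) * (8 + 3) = 87472/15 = 5831.47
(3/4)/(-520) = -3/2080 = -0.00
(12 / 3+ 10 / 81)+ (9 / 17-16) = -15625 / 1377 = -11.35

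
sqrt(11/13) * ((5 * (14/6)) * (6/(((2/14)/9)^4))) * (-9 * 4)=-39697461720 * sqrt(143)/13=-36516353699.00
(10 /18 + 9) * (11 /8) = 473 /36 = 13.14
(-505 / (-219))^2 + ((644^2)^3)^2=5088976065685425978676226000000000.00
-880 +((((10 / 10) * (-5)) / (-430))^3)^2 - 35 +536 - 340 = -290883842062783 / 404567235136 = -719.00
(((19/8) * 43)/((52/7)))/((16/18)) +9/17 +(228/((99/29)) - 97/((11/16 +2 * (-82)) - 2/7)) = 83.38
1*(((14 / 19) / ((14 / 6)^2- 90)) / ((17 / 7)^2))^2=38118276 / 17461124179801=0.00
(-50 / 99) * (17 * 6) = -1700 / 33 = -51.52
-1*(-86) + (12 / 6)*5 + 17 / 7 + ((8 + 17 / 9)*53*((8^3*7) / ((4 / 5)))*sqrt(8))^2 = 25007818430929409 / 567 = 44105499878182.38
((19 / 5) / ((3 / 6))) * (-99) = -3762 / 5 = -752.40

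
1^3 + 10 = 11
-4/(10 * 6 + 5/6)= -24/365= -0.07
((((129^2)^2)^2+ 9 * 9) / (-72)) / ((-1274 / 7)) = 4260349001185569 / 728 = 5852127748881.28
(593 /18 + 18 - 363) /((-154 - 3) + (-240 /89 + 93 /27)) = 499913 /250316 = 2.00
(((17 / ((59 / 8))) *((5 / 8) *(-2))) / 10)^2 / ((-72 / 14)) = -0.02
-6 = -6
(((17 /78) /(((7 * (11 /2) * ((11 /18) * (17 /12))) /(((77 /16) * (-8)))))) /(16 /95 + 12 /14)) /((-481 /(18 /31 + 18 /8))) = 161595 /111862322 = 0.00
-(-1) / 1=1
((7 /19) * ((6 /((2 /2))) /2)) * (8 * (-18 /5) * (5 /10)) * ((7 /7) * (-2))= 3024 /95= 31.83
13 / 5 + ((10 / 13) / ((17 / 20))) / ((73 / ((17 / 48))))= 74147 / 28470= 2.60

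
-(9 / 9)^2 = -1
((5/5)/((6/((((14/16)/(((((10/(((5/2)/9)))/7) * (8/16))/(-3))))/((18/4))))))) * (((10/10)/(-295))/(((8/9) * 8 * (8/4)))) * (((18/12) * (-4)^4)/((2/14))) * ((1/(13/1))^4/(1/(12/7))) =49/33701980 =0.00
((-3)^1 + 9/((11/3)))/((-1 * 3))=2/11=0.18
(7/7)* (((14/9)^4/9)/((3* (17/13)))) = 499408/3011499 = 0.17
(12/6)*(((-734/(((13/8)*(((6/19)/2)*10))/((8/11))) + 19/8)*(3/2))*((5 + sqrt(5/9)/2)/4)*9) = -31764789/4576 - 10588263*sqrt(5)/45760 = -7459.00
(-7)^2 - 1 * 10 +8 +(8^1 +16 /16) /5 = 244 /5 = 48.80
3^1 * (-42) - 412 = -538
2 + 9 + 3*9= 38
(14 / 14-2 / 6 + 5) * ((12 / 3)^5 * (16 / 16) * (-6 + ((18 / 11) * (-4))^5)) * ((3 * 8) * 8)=-2156791525933056 / 161051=-13391978478.45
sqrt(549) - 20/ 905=-4/ 181 + 3 * sqrt(61)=23.41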